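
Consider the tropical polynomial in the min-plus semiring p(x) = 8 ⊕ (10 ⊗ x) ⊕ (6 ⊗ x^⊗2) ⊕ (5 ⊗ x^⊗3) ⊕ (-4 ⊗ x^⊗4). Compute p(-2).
p(-2) = -12

A tropical monomial a ⊗ x^⊗i evaluates to a + i · x. Evaluating each term at x = -2:
  Term 0 contributes 8 + 0 · -2 = 8
  Term 1 contributes 10 + 1 · -2 = 8
  Term 2 contributes 6 + 2 · -2 = 2
  Term 3 contributes 5 + 3 · -2 = -1
  Term 4 contributes -4 + 4 · -2 = -12
p(-2) = ⊕ of these = min[8, 8, 2, -1, -12] = -12.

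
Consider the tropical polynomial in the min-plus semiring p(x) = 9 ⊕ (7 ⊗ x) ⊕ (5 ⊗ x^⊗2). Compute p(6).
p(6) = 9

A tropical monomial a ⊗ x^⊗i evaluates to a + i · x. Evaluating each term at x = 6:
  Term 0 contributes 9 + 0 · 6 = 9
  Term 1 contributes 7 + 1 · 6 = 13
  Term 2 contributes 5 + 2 · 6 = 17
p(6) = ⊕ of these = min[9, 13, 17] = 9.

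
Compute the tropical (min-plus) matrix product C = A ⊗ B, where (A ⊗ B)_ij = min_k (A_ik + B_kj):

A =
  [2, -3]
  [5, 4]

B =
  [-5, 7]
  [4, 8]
A ⊗ B =
  [-3, 5]
  [0, 12]

Apply the min-plus product entry-by-entry:
  C[0][0] = min over k of (A[0][0] + B[0][0] = 2 + -5 = -3, A[0][1] + B[1][0] = -3 + 4 = 1) = -3 (attained at k = 0)
  C[0][1] = min over k of (A[0][0] + B[0][1] = 2 + 7 = 9, A[0][1] + B[1][1] = -3 + 8 = 5) = 5 (attained at k = 1)
  C[1][0] = min over k of (A[1][0] + B[0][0] = 5 + -5 = 0, A[1][1] + B[1][0] = 4 + 4 = 8) = 0 (attained at k = 0)
  C[1][1] = min over k of (A[1][0] + B[0][1] = 5 + 7 = 12, A[1][1] + B[1][1] = 4 + 8 = 12) = 12 (attained at k = 0)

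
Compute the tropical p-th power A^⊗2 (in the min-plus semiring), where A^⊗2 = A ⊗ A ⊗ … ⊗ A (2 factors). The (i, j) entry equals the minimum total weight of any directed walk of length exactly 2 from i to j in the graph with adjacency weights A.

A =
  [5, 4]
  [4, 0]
A^⊗2 =
  [8, 4]
  [4, 0]

Each entry (A^⊗2)_ij equals the minimum over all length-2 walks i = v_0 → v_1 → … → v_2 = j of Σ_t A[v_t][v_{t+1}]. For example, for (i, j) = (0, 1) we minimise over 2 possible intermediate vertex sequences; the minimum is 4, attained along the walk 0 → 1 → 1.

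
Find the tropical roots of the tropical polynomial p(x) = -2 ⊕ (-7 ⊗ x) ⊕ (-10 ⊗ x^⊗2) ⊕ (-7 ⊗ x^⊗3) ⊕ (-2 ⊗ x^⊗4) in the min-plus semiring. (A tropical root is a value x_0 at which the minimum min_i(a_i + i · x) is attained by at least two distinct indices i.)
Roots: {-5, -3, 3, 5}

Each tropical root is a break point of the lower envelope of the lines y = a_i + i · x (there are 5 lines, with slopes 0, 1, ..., 4). Only the lines that attain the minimum somewhere contribute to roots; other lines are dominated. Here the surviving (envelope) indices are i = 4, i = 3, i = 2, i = 1, i = 0.
Intersections between consecutive envelope lines give the roots: for adjacent envelope indices i < j the intersection is x = (a_i − a_j) / (j − i). Reading off the sorted break points: {-5, -3, 3, 5}.
Verification: at each break x_0, at least two indices attain the minimum of min_i(a_i + i · x_0).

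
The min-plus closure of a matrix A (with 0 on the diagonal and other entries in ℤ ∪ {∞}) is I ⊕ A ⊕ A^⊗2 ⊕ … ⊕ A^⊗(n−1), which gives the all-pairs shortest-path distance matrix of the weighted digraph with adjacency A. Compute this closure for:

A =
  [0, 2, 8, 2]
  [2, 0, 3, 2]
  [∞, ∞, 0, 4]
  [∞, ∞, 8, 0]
Closure =
  [0, 2, 5, 2]
  [2, 0, 3, 2]
  [∞, ∞, 0, 4]
  [∞, ∞, 8, 0]

This is the Floyd-Warshall all-pairs shortest-path computation. For each intermediate vertex k = 0, 1, …, 3, update dist[i][j] ← min(dist[i][j], dist[i][k] + dist[k][j]). The final matrix gives, for each (i, j), the minimum total weight of any directed path from i to j (possibly empty when i = j).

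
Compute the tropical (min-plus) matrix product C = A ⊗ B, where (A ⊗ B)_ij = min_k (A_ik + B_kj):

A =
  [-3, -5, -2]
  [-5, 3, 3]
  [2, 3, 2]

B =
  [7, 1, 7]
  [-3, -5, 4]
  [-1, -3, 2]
A ⊗ B =
  [-8, -10, -1]
  [0, -4, 2]
  [0, -2, 4]

Apply the min-plus product entry-by-entry:
  C[0][0] = min over k of (A[0][0] + B[0][0] = -3 + 7 = 4, A[0][1] + B[1][0] = -5 + -3 = -8, A[0][2] + B[2][0] = -2 + -1 = -3) = -8 (attained at k = 1)
  C[0][1] = min over k of (A[0][0] + B[0][1] = -3 + 1 = -2, A[0][1] + B[1][1] = -5 + -5 = -10, A[0][2] + B[2][1] = -2 + -3 = -5) = -10 (attained at k = 1)
  C[0][2] = min over k of (A[0][0] + B[0][2] = -3 + 7 = 4, A[0][1] + B[1][2] = -5 + 4 = -1, A[0][2] + B[2][2] = -2 + 2 = 0) = -1 (attained at k = 1)
  C[1][0] = min over k of (A[1][0] + B[0][0] = -5 + 7 = 2, A[1][1] + B[1][0] = 3 + -3 = 0, A[1][2] + B[2][0] = 3 + -1 = 2) = 0 (attained at k = 1)
  C[1][1] = min over k of (A[1][0] + B[0][1] = -5 + 1 = -4, A[1][1] + B[1][1] = 3 + -5 = -2, A[1][2] + B[2][1] = 3 + -3 = 0) = -4 (attained at k = 0)
  C[1][2] = min over k of (A[1][0] + B[0][2] = -5 + 7 = 2, A[1][1] + B[1][2] = 3 + 4 = 7, A[1][2] + B[2][2] = 3 + 2 = 5) = 2 (attained at k = 0)
  C[2][0] = min over k of (A[2][0] + B[0][0] = 2 + 7 = 9, A[2][1] + B[1][0] = 3 + -3 = 0, A[2][2] + B[2][0] = 2 + -1 = 1) = 0 (attained at k = 1)
  C[2][1] = min over k of (A[2][0] + B[0][1] = 2 + 1 = 3, A[2][1] + B[1][1] = 3 + -5 = -2, A[2][2] + B[2][1] = 2 + -3 = -1) = -2 (attained at k = 1)
  C[2][2] = min over k of (A[2][0] + B[0][2] = 2 + 7 = 9, A[2][1] + B[1][2] = 3 + 4 = 7, A[2][2] + B[2][2] = 2 + 2 = 4) = 4 (attained at k = 2)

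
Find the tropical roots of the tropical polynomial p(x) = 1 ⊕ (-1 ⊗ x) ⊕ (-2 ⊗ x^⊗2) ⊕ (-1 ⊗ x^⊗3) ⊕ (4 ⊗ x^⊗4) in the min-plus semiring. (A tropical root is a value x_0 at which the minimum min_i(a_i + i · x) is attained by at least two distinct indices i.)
Roots: {-5, -1, 1, 2}

Each tropical root is a break point of the lower envelope of the lines y = a_i + i · x (there are 5 lines, with slopes 0, 1, ..., 4). Only the lines that attain the minimum somewhere contribute to roots; other lines are dominated. Here the surviving (envelope) indices are i = 4, i = 3, i = 2, i = 1, i = 0.
Intersections between consecutive envelope lines give the roots: for adjacent envelope indices i < j the intersection is x = (a_i − a_j) / (j − i). Reading off the sorted break points: {-5, -1, 1, 2}.
Verification: at each break x_0, at least two indices attain the minimum of min_i(a_i + i · x_0).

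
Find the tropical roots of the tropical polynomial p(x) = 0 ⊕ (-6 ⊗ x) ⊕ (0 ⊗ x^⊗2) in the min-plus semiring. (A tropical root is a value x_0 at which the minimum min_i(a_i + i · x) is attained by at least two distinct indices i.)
Roots: {-6, 6}

Each tropical root is a break point of the lower envelope of the lines y = a_i + i · x (there are 3 lines, with slopes 0, 1, ..., 2). Only the lines that attain the minimum somewhere contribute to roots; other lines are dominated. Here the surviving (envelope) indices are i = 2, i = 1, i = 0.
Intersections between consecutive envelope lines give the roots: for adjacent envelope indices i < j the intersection is x = (a_i − a_j) / (j − i). Reading off the sorted break points: {-6, 6}.
Verification: at each break x_0, at least two indices attain the minimum of min_i(a_i + i · x_0).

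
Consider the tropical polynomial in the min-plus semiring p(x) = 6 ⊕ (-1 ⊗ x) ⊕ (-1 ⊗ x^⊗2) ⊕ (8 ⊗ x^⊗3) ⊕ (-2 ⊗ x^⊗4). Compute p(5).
p(5) = 4

A tropical monomial a ⊗ x^⊗i evaluates to a + i · x. Evaluating each term at x = 5:
  Term 0 contributes 6 + 0 · 5 = 6
  Term 1 contributes -1 + 1 · 5 = 4
  Term 2 contributes -1 + 2 · 5 = 9
  Term 3 contributes 8 + 3 · 5 = 23
  Term 4 contributes -2 + 4 · 5 = 18
p(5) = ⊕ of these = min[6, 4, 9, 23, 18] = 4.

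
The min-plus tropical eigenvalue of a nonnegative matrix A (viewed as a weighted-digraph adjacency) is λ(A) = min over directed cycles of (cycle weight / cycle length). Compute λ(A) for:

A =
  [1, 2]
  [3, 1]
λ(A) = 1

Enumerate directed cycles and compute their means (weight / length). Sample:
  cycle 0 → 0: weight = 1, length = 1, mean = 1/1 ≈ 1.000
  cycle 1 → 1: weight = 1, length = 1, mean = 1/1 ≈ 1.000
  cycle 0 → 1 → 0: weight = 5, length = 2, mean = 5/2 ≈ 2.500
  cycle 1 → 0 → 1: weight = 5, length = 2, mean = 5/2 ≈ 2.500
Minimum mean = 1.000, attained e.g. along the cycle 0 → 0 with weight 1 and length 1. So λ(A) = 1/1 = 1.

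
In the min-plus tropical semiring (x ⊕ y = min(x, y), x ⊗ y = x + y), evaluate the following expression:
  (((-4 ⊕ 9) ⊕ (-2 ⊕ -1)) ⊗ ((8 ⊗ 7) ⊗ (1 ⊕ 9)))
(((-4 ⊕ 9) ⊕ (-2 ⊕ -1)) ⊗ ((8 ⊗ 7) ⊗ (1 ⊕ 9))) = 12

Expand innermost to outermost. Recall ⊕ takes the minimum of its arguments and ⊗ takes their sum. Working out the expression (((-4 ⊕ 9) ⊕ (-2 ⊕ -1)) ⊗ ((8 ⊗ 7) ⊗ (1 ⊕ 9))) gives 12.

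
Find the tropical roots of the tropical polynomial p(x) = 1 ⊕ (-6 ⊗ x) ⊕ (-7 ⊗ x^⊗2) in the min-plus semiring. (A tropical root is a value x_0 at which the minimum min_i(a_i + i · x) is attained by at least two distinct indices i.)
Roots: {1, 7}

Each tropical root is a break point of the lower envelope of the lines y = a_i + i · x (there are 3 lines, with slopes 0, 1, ..., 2). Only the lines that attain the minimum somewhere contribute to roots; other lines are dominated. Here the surviving (envelope) indices are i = 2, i = 1, i = 0.
Intersections between consecutive envelope lines give the roots: for adjacent envelope indices i < j the intersection is x = (a_i − a_j) / (j − i). Reading off the sorted break points: {1, 7}.
Verification: at each break x_0, at least two indices attain the minimum of min_i(a_i + i · x_0).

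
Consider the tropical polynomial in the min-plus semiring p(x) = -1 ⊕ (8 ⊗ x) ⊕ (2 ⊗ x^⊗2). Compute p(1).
p(1) = -1

A tropical monomial a ⊗ x^⊗i evaluates to a + i · x. Evaluating each term at x = 1:
  Term 0 contributes -1 + 0 · 1 = -1
  Term 1 contributes 8 + 1 · 1 = 9
  Term 2 contributes 2 + 2 · 1 = 4
p(1) = ⊕ of these = min[-1, 9, 4] = -1.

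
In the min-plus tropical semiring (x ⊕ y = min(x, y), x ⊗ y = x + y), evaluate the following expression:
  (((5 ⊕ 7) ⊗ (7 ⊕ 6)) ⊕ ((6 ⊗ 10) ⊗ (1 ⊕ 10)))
(((5 ⊕ 7) ⊗ (7 ⊕ 6)) ⊕ ((6 ⊗ 10) ⊗ (1 ⊕ 10))) = 11

Expand innermost to outermost. Recall ⊕ takes the minimum of its arguments and ⊗ takes their sum. Working out the expression (((5 ⊕ 7) ⊗ (7 ⊕ 6)) ⊕ ((6 ⊗ 10) ⊗ (1 ⊕ 10))) gives 11.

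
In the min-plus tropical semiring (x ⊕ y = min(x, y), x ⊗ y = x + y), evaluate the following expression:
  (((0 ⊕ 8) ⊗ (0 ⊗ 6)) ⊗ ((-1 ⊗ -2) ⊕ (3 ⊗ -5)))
(((0 ⊕ 8) ⊗ (0 ⊗ 6)) ⊗ ((-1 ⊗ -2) ⊕ (3 ⊗ -5))) = 3

Expand innermost to outermost. Recall ⊕ takes the minimum of its arguments and ⊗ takes their sum. Working out the expression (((0 ⊕ 8) ⊗ (0 ⊗ 6)) ⊗ ((-1 ⊗ -2) ⊕ (3 ⊗ -5))) gives 3.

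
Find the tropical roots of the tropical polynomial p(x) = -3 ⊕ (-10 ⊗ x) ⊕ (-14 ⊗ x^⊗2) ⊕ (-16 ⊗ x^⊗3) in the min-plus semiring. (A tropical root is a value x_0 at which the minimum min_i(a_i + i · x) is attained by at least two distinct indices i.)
Roots: {2, 4, 7}

Each tropical root is a break point of the lower envelope of the lines y = a_i + i · x (there are 4 lines, with slopes 0, 1, ..., 3). Only the lines that attain the minimum somewhere contribute to roots; other lines are dominated. Here the surviving (envelope) indices are i = 3, i = 2, i = 1, i = 0.
Intersections between consecutive envelope lines give the roots: for adjacent envelope indices i < j the intersection is x = (a_i − a_j) / (j − i). Reading off the sorted break points: {2, 4, 7}.
Verification: at each break x_0, at least two indices attain the minimum of min_i(a_i + i · x_0).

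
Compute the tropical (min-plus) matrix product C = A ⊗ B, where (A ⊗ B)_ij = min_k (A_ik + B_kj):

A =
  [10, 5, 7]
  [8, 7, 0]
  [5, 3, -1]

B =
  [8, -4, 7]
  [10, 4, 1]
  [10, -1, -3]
A ⊗ B =
  [15, 6, 4]
  [10, -1, -3]
  [9, -2, -4]

Apply the min-plus product entry-by-entry:
  C[0][0] = min over k of (A[0][0] + B[0][0] = 10 + 8 = 18, A[0][1] + B[1][0] = 5 + 10 = 15, A[0][2] + B[2][0] = 7 + 10 = 17) = 15 (attained at k = 1)
  C[0][1] = min over k of (A[0][0] + B[0][1] = 10 + -4 = 6, A[0][1] + B[1][1] = 5 + 4 = 9, A[0][2] + B[2][1] = 7 + -1 = 6) = 6 (attained at k = 0)
  C[0][2] = min over k of (A[0][0] + B[0][2] = 10 + 7 = 17, A[0][1] + B[1][2] = 5 + 1 = 6, A[0][2] + B[2][2] = 7 + -3 = 4) = 4 (attained at k = 2)
  C[1][0] = min over k of (A[1][0] + B[0][0] = 8 + 8 = 16, A[1][1] + B[1][0] = 7 + 10 = 17, A[1][2] + B[2][0] = 0 + 10 = 10) = 10 (attained at k = 2)
  C[1][1] = min over k of (A[1][0] + B[0][1] = 8 + -4 = 4, A[1][1] + B[1][1] = 7 + 4 = 11, A[1][2] + B[2][1] = 0 + -1 = -1) = -1 (attained at k = 2)
  C[1][2] = min over k of (A[1][0] + B[0][2] = 8 + 7 = 15, A[1][1] + B[1][2] = 7 + 1 = 8, A[1][2] + B[2][2] = 0 + -3 = -3) = -3 (attained at k = 2)
  C[2][0] = min over k of (A[2][0] + B[0][0] = 5 + 8 = 13, A[2][1] + B[1][0] = 3 + 10 = 13, A[2][2] + B[2][0] = -1 + 10 = 9) = 9 (attained at k = 2)
  C[2][1] = min over k of (A[2][0] + B[0][1] = 5 + -4 = 1, A[2][1] + B[1][1] = 3 + 4 = 7, A[2][2] + B[2][1] = -1 + -1 = -2) = -2 (attained at k = 2)
  C[2][2] = min over k of (A[2][0] + B[0][2] = 5 + 7 = 12, A[2][1] + B[1][2] = 3 + 1 = 4, A[2][2] + B[2][2] = -1 + -3 = -4) = -4 (attained at k = 2)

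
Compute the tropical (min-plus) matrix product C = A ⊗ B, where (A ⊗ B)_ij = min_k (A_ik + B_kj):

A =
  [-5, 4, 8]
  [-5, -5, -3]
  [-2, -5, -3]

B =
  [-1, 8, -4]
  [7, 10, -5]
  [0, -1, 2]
A ⊗ B =
  [-6, 3, -9]
  [-6, -4, -10]
  [-3, -4, -10]

Apply the min-plus product entry-by-entry:
  C[0][0] = min over k of (A[0][0] + B[0][0] = -5 + -1 = -6, A[0][1] + B[1][0] = 4 + 7 = 11, A[0][2] + B[2][0] = 8 + 0 = 8) = -6 (attained at k = 0)
  C[0][1] = min over k of (A[0][0] + B[0][1] = -5 + 8 = 3, A[0][1] + B[1][1] = 4 + 10 = 14, A[0][2] + B[2][1] = 8 + -1 = 7) = 3 (attained at k = 0)
  C[0][2] = min over k of (A[0][0] + B[0][2] = -5 + -4 = -9, A[0][1] + B[1][2] = 4 + -5 = -1, A[0][2] + B[2][2] = 8 + 2 = 10) = -9 (attained at k = 0)
  C[1][0] = min over k of (A[1][0] + B[0][0] = -5 + -1 = -6, A[1][1] + B[1][0] = -5 + 7 = 2, A[1][2] + B[2][0] = -3 + 0 = -3) = -6 (attained at k = 0)
  C[1][1] = min over k of (A[1][0] + B[0][1] = -5 + 8 = 3, A[1][1] + B[1][1] = -5 + 10 = 5, A[1][2] + B[2][1] = -3 + -1 = -4) = -4 (attained at k = 2)
  C[1][2] = min over k of (A[1][0] + B[0][2] = -5 + -4 = -9, A[1][1] + B[1][2] = -5 + -5 = -10, A[1][2] + B[2][2] = -3 + 2 = -1) = -10 (attained at k = 1)
  C[2][0] = min over k of (A[2][0] + B[0][0] = -2 + -1 = -3, A[2][1] + B[1][0] = -5 + 7 = 2, A[2][2] + B[2][0] = -3 + 0 = -3) = -3 (attained at k = 0)
  C[2][1] = min over k of (A[2][0] + B[0][1] = -2 + 8 = 6, A[2][1] + B[1][1] = -5 + 10 = 5, A[2][2] + B[2][1] = -3 + -1 = -4) = -4 (attained at k = 2)
  C[2][2] = min over k of (A[2][0] + B[0][2] = -2 + -4 = -6, A[2][1] + B[1][2] = -5 + -5 = -10, A[2][2] + B[2][2] = -3 + 2 = -1) = -10 (attained at k = 1)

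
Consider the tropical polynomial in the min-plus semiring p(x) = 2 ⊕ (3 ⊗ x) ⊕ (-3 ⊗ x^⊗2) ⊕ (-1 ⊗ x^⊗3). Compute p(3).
p(3) = 2

A tropical monomial a ⊗ x^⊗i evaluates to a + i · x. Evaluating each term at x = 3:
  Term 0 contributes 2 + 0 · 3 = 2
  Term 1 contributes 3 + 1 · 3 = 6
  Term 2 contributes -3 + 2 · 3 = 3
  Term 3 contributes -1 + 3 · 3 = 8
p(3) = ⊕ of these = min[2, 6, 3, 8] = 2.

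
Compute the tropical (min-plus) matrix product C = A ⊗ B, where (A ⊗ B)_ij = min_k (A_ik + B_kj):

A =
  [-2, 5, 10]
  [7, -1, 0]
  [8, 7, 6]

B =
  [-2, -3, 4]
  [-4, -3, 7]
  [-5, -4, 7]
A ⊗ B =
  [-4, -5, 2]
  [-5, -4, 6]
  [1, 2, 12]

Apply the min-plus product entry-by-entry:
  C[0][0] = min over k of (A[0][0] + B[0][0] = -2 + -2 = -4, A[0][1] + B[1][0] = 5 + -4 = 1, A[0][2] + B[2][0] = 10 + -5 = 5) = -4 (attained at k = 0)
  C[0][1] = min over k of (A[0][0] + B[0][1] = -2 + -3 = -5, A[0][1] + B[1][1] = 5 + -3 = 2, A[0][2] + B[2][1] = 10 + -4 = 6) = -5 (attained at k = 0)
  C[0][2] = min over k of (A[0][0] + B[0][2] = -2 + 4 = 2, A[0][1] + B[1][2] = 5 + 7 = 12, A[0][2] + B[2][2] = 10 + 7 = 17) = 2 (attained at k = 0)
  C[1][0] = min over k of (A[1][0] + B[0][0] = 7 + -2 = 5, A[1][1] + B[1][0] = -1 + -4 = -5, A[1][2] + B[2][0] = 0 + -5 = -5) = -5 (attained at k = 1)
  C[1][1] = min over k of (A[1][0] + B[0][1] = 7 + -3 = 4, A[1][1] + B[1][1] = -1 + -3 = -4, A[1][2] + B[2][1] = 0 + -4 = -4) = -4 (attained at k = 1)
  C[1][2] = min over k of (A[1][0] + B[0][2] = 7 + 4 = 11, A[1][1] + B[1][2] = -1 + 7 = 6, A[1][2] + B[2][2] = 0 + 7 = 7) = 6 (attained at k = 1)
  C[2][0] = min over k of (A[2][0] + B[0][0] = 8 + -2 = 6, A[2][1] + B[1][0] = 7 + -4 = 3, A[2][2] + B[2][0] = 6 + -5 = 1) = 1 (attained at k = 2)
  C[2][1] = min over k of (A[2][0] + B[0][1] = 8 + -3 = 5, A[2][1] + B[1][1] = 7 + -3 = 4, A[2][2] + B[2][1] = 6 + -4 = 2) = 2 (attained at k = 2)
  C[2][2] = min over k of (A[2][0] + B[0][2] = 8 + 4 = 12, A[2][1] + B[1][2] = 7 + 7 = 14, A[2][2] + B[2][2] = 6 + 7 = 13) = 12 (attained at k = 0)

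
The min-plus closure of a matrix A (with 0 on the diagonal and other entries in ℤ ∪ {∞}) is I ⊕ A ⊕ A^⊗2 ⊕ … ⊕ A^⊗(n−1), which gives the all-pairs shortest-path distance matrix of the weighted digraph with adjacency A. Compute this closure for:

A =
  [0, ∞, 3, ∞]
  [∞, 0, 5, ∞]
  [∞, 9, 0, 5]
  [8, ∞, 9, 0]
Closure =
  [0, 12, 3, 8]
  [18, 0, 5, 10]
  [13, 9, 0, 5]
  [8, 18, 9, 0]

This is the Floyd-Warshall all-pairs shortest-path computation. For each intermediate vertex k = 0, 1, …, 3, update dist[i][j] ← min(dist[i][j], dist[i][k] + dist[k][j]). The final matrix gives, for each (i, j), the minimum total weight of any directed path from i to j (possibly empty when i = j).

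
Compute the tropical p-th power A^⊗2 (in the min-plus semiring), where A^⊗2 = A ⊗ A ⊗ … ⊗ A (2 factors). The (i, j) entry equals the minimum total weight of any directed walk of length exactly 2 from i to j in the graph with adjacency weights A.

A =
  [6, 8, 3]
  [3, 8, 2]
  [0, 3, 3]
A^⊗2 =
  [3, 6, 6]
  [2, 5, 5]
  [3, 6, 3]

Each entry (A^⊗2)_ij equals the minimum over all length-2 walks i = v_0 → v_1 → … → v_2 = j of Σ_t A[v_t][v_{t+1}]. For example, for (i, j) = (0, 2) we minimise over 3 possible intermediate vertex sequences; the minimum is 6, attained along the walk 0 → 2 → 2.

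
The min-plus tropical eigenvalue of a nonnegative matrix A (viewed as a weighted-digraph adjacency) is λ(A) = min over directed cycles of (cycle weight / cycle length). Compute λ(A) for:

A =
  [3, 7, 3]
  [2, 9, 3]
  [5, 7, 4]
λ(A) = 3

Enumerate directed cycles and compute their means (weight / length). Sample:
  cycle 0 → 0: weight = 3, length = 1, mean = 3/1 ≈ 3.000
  cycle 1 → 1: weight = 9, length = 1, mean = 9/1 ≈ 9.000
  cycle 2 → 2: weight = 4, length = 1, mean = 4/1 ≈ 4.000
  cycle 0 → 1 → 0: weight = 9, length = 2, mean = 9/2 ≈ 4.500
  cycle 0 → 2 → 0: weight = 8, length = 2, mean = 8/2 ≈ 4.000
  cycle 1 → 0 → 1: weight = 9, length = 2, mean = 9/2 ≈ 4.500
Minimum mean = 3.000, attained e.g. along the cycle 0 → 0 with weight 3 and length 1. So λ(A) = 3/1 = 3.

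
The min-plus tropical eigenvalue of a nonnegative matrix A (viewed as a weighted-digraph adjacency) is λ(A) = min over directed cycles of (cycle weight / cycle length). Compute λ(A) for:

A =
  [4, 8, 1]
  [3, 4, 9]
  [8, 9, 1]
λ(A) = 1

Enumerate directed cycles and compute their means (weight / length). Sample:
  cycle 0 → 0: weight = 4, length = 1, mean = 4/1 ≈ 4.000
  cycle 1 → 1: weight = 4, length = 1, mean = 4/1 ≈ 4.000
  cycle 2 → 2: weight = 1, length = 1, mean = 1/1 ≈ 1.000
  cycle 0 → 1 → 0: weight = 11, length = 2, mean = 11/2 ≈ 5.500
  cycle 0 → 2 → 0: weight = 9, length = 2, mean = 9/2 ≈ 4.500
  cycle 1 → 0 → 1: weight = 11, length = 2, mean = 11/2 ≈ 5.500
Minimum mean = 1.000, attained e.g. along the cycle 2 → 2 with weight 1 and length 1. So λ(A) = 1/1 = 1.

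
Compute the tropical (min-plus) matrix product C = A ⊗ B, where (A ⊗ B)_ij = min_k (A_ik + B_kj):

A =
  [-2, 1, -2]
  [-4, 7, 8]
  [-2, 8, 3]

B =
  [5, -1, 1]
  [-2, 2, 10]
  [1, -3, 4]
A ⊗ B =
  [-1, -5, -1]
  [1, -5, -3]
  [3, -3, -1]

Apply the min-plus product entry-by-entry:
  C[0][0] = min over k of (A[0][0] + B[0][0] = -2 + 5 = 3, A[0][1] + B[1][0] = 1 + -2 = -1, A[0][2] + B[2][0] = -2 + 1 = -1) = -1 (attained at k = 1)
  C[0][1] = min over k of (A[0][0] + B[0][1] = -2 + -1 = -3, A[0][1] + B[1][1] = 1 + 2 = 3, A[0][2] + B[2][1] = -2 + -3 = -5) = -5 (attained at k = 2)
  C[0][2] = min over k of (A[0][0] + B[0][2] = -2 + 1 = -1, A[0][1] + B[1][2] = 1 + 10 = 11, A[0][2] + B[2][2] = -2 + 4 = 2) = -1 (attained at k = 0)
  C[1][0] = min over k of (A[1][0] + B[0][0] = -4 + 5 = 1, A[1][1] + B[1][0] = 7 + -2 = 5, A[1][2] + B[2][0] = 8 + 1 = 9) = 1 (attained at k = 0)
  C[1][1] = min over k of (A[1][0] + B[0][1] = -4 + -1 = -5, A[1][1] + B[1][1] = 7 + 2 = 9, A[1][2] + B[2][1] = 8 + -3 = 5) = -5 (attained at k = 0)
  C[1][2] = min over k of (A[1][0] + B[0][2] = -4 + 1 = -3, A[1][1] + B[1][2] = 7 + 10 = 17, A[1][2] + B[2][2] = 8 + 4 = 12) = -3 (attained at k = 0)
  C[2][0] = min over k of (A[2][0] + B[0][0] = -2 + 5 = 3, A[2][1] + B[1][0] = 8 + -2 = 6, A[2][2] + B[2][0] = 3 + 1 = 4) = 3 (attained at k = 0)
  C[2][1] = min over k of (A[2][0] + B[0][1] = -2 + -1 = -3, A[2][1] + B[1][1] = 8 + 2 = 10, A[2][2] + B[2][1] = 3 + -3 = 0) = -3 (attained at k = 0)
  C[2][2] = min over k of (A[2][0] + B[0][2] = -2 + 1 = -1, A[2][1] + B[1][2] = 8 + 10 = 18, A[2][2] + B[2][2] = 3 + 4 = 7) = -1 (attained at k = 0)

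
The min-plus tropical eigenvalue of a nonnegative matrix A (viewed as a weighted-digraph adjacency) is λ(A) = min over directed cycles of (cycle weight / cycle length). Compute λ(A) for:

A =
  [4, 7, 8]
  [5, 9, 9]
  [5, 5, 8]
λ(A) = 4

Enumerate directed cycles and compute their means (weight / length). Sample:
  cycle 0 → 0: weight = 4, length = 1, mean = 4/1 ≈ 4.000
  cycle 1 → 1: weight = 9, length = 1, mean = 9/1 ≈ 9.000
  cycle 2 → 2: weight = 8, length = 1, mean = 8/1 ≈ 8.000
  cycle 0 → 1 → 0: weight = 12, length = 2, mean = 12/2 ≈ 6.000
  cycle 0 → 2 → 0: weight = 13, length = 2, mean = 13/2 ≈ 6.500
  cycle 1 → 0 → 1: weight = 12, length = 2, mean = 12/2 ≈ 6.000
Minimum mean = 4.000, attained e.g. along the cycle 0 → 0 with weight 4 and length 1. So λ(A) = 4/1 = 4.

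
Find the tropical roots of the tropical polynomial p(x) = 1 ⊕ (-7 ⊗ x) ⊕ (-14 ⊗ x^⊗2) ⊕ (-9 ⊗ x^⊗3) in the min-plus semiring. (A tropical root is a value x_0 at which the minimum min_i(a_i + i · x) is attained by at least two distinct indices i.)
Roots: {-5, 7, 8}

Each tropical root is a break point of the lower envelope of the lines y = a_i + i · x (there are 4 lines, with slopes 0, 1, ..., 3). Only the lines that attain the minimum somewhere contribute to roots; other lines are dominated. Here the surviving (envelope) indices are i = 3, i = 2, i = 1, i = 0.
Intersections between consecutive envelope lines give the roots: for adjacent envelope indices i < j the intersection is x = (a_i − a_j) / (j − i). Reading off the sorted break points: {-5, 7, 8}.
Verification: at each break x_0, at least two indices attain the minimum of min_i(a_i + i · x_0).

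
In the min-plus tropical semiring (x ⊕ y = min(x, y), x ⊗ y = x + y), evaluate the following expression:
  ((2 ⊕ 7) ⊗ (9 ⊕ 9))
((2 ⊕ 7) ⊗ (9 ⊕ 9)) = 11

Expand innermost to outermost. Recall ⊕ takes the minimum of its arguments and ⊗ takes their sum. Working out the expression ((2 ⊕ 7) ⊗ (9 ⊕ 9)) gives 11.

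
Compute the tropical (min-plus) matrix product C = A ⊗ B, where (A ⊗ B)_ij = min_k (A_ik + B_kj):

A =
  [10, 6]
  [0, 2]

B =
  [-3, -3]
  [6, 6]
A ⊗ B =
  [7, 7]
  [-3, -3]

Apply the min-plus product entry-by-entry:
  C[0][0] = min over k of (A[0][0] + B[0][0] = 10 + -3 = 7, A[0][1] + B[1][0] = 6 + 6 = 12) = 7 (attained at k = 0)
  C[0][1] = min over k of (A[0][0] + B[0][1] = 10 + -3 = 7, A[0][1] + B[1][1] = 6 + 6 = 12) = 7 (attained at k = 0)
  C[1][0] = min over k of (A[1][0] + B[0][0] = 0 + -3 = -3, A[1][1] + B[1][0] = 2 + 6 = 8) = -3 (attained at k = 0)
  C[1][1] = min over k of (A[1][0] + B[0][1] = 0 + -3 = -3, A[1][1] + B[1][1] = 2 + 6 = 8) = -3 (attained at k = 0)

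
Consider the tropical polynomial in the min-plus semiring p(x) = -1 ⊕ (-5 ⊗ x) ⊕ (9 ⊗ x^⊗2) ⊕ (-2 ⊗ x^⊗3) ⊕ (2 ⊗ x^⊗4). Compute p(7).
p(7) = -1

A tropical monomial a ⊗ x^⊗i evaluates to a + i · x. Evaluating each term at x = 7:
  Term 0 contributes -1 + 0 · 7 = -1
  Term 1 contributes -5 + 1 · 7 = 2
  Term 2 contributes 9 + 2 · 7 = 23
  Term 3 contributes -2 + 3 · 7 = 19
  Term 4 contributes 2 + 4 · 7 = 30
p(7) = ⊕ of these = min[-1, 2, 23, 19, 30] = -1.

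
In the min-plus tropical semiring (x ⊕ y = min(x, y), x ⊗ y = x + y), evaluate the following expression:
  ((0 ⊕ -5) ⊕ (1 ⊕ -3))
((0 ⊕ -5) ⊕ (1 ⊕ -3)) = -5

Expand innermost to outermost. Recall ⊕ takes the minimum of its arguments and ⊗ takes their sum. Working out the expression ((0 ⊕ -5) ⊕ (1 ⊕ -3)) gives -5.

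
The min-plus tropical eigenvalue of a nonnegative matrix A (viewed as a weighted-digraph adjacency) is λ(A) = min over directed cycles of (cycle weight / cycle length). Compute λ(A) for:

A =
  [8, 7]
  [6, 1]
λ(A) = 1

Enumerate directed cycles and compute their means (weight / length). Sample:
  cycle 0 → 0: weight = 8, length = 1, mean = 8/1 ≈ 8.000
  cycle 1 → 1: weight = 1, length = 1, mean = 1/1 ≈ 1.000
  cycle 0 → 1 → 0: weight = 13, length = 2, mean = 13/2 ≈ 6.500
  cycle 1 → 0 → 1: weight = 13, length = 2, mean = 13/2 ≈ 6.500
Minimum mean = 1.000, attained e.g. along the cycle 1 → 1 with weight 1 and length 1. So λ(A) = 1/1 = 1.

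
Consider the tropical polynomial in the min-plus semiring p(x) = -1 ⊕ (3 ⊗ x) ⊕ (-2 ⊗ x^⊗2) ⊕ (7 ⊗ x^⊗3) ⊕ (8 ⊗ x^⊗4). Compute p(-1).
p(-1) = -4

A tropical monomial a ⊗ x^⊗i evaluates to a + i · x. Evaluating each term at x = -1:
  Term 0 contributes -1 + 0 · -1 = -1
  Term 1 contributes 3 + 1 · -1 = 2
  Term 2 contributes -2 + 2 · -1 = -4
  Term 3 contributes 7 + 3 · -1 = 4
  Term 4 contributes 8 + 4 · -1 = 4
p(-1) = ⊕ of these = min[-1, 2, -4, 4, 4] = -4.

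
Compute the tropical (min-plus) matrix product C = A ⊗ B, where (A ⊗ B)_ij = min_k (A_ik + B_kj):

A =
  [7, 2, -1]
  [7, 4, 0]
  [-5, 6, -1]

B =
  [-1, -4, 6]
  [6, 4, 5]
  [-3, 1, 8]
A ⊗ B =
  [-4, 0, 7]
  [-3, 1, 8]
  [-6, -9, 1]

Apply the min-plus product entry-by-entry:
  C[0][0] = min over k of (A[0][0] + B[0][0] = 7 + -1 = 6, A[0][1] + B[1][0] = 2 + 6 = 8, A[0][2] + B[2][0] = -1 + -3 = -4) = -4 (attained at k = 2)
  C[0][1] = min over k of (A[0][0] + B[0][1] = 7 + -4 = 3, A[0][1] + B[1][1] = 2 + 4 = 6, A[0][2] + B[2][1] = -1 + 1 = 0) = 0 (attained at k = 2)
  C[0][2] = min over k of (A[0][0] + B[0][2] = 7 + 6 = 13, A[0][1] + B[1][2] = 2 + 5 = 7, A[0][2] + B[2][2] = -1 + 8 = 7) = 7 (attained at k = 1)
  C[1][0] = min over k of (A[1][0] + B[0][0] = 7 + -1 = 6, A[1][1] + B[1][0] = 4 + 6 = 10, A[1][2] + B[2][0] = 0 + -3 = -3) = -3 (attained at k = 2)
  C[1][1] = min over k of (A[1][0] + B[0][1] = 7 + -4 = 3, A[1][1] + B[1][1] = 4 + 4 = 8, A[1][2] + B[2][1] = 0 + 1 = 1) = 1 (attained at k = 2)
  C[1][2] = min over k of (A[1][0] + B[0][2] = 7 + 6 = 13, A[1][1] + B[1][2] = 4 + 5 = 9, A[1][2] + B[2][2] = 0 + 8 = 8) = 8 (attained at k = 2)
  C[2][0] = min over k of (A[2][0] + B[0][0] = -5 + -1 = -6, A[2][1] + B[1][0] = 6 + 6 = 12, A[2][2] + B[2][0] = -1 + -3 = -4) = -6 (attained at k = 0)
  C[2][1] = min over k of (A[2][0] + B[0][1] = -5 + -4 = -9, A[2][1] + B[1][1] = 6 + 4 = 10, A[2][2] + B[2][1] = -1 + 1 = 0) = -9 (attained at k = 0)
  C[2][2] = min over k of (A[2][0] + B[0][2] = -5 + 6 = 1, A[2][1] + B[1][2] = 6 + 5 = 11, A[2][2] + B[2][2] = -1 + 8 = 7) = 1 (attained at k = 0)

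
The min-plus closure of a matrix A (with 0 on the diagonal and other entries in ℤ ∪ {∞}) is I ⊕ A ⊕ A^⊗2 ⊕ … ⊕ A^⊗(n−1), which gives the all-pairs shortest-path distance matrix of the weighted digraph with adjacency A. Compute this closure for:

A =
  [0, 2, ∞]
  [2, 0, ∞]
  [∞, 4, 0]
Closure =
  [0, 2, ∞]
  [2, 0, ∞]
  [6, 4, 0]

This is the Floyd-Warshall all-pairs shortest-path computation. For each intermediate vertex k = 0, 1, …, 2, update dist[i][j] ← min(dist[i][j], dist[i][k] + dist[k][j]). The final matrix gives, for each (i, j), the minimum total weight of any directed path from i to j (possibly empty when i = j).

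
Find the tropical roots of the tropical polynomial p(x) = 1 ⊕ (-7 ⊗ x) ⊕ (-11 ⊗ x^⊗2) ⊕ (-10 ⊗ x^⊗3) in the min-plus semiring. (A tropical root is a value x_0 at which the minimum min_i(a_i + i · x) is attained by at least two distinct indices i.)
Roots: {-1, 4, 8}

Each tropical root is a break point of the lower envelope of the lines y = a_i + i · x (there are 4 lines, with slopes 0, 1, ..., 3). Only the lines that attain the minimum somewhere contribute to roots; other lines are dominated. Here the surviving (envelope) indices are i = 3, i = 2, i = 1, i = 0.
Intersections between consecutive envelope lines give the roots: for adjacent envelope indices i < j the intersection is x = (a_i − a_j) / (j − i). Reading off the sorted break points: {-1, 4, 8}.
Verification: at each break x_0, at least two indices attain the minimum of min_i(a_i + i · x_0).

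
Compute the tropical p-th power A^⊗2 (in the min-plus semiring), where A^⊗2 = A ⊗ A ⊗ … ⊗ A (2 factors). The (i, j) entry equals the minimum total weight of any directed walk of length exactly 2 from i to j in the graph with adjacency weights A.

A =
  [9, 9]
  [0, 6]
A^⊗2 =
  [9, 15]
  [6, 9]

Each entry (A^⊗2)_ij equals the minimum over all length-2 walks i = v_0 → v_1 → … → v_2 = j of Σ_t A[v_t][v_{t+1}]. For example, for (i, j) = (0, 1) we minimise over 2 possible intermediate vertex sequences; the minimum is 15, attained along the walk 0 → 1 → 1.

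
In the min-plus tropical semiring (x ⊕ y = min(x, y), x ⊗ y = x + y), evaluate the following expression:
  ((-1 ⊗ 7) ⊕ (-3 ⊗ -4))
((-1 ⊗ 7) ⊕ (-3 ⊗ -4)) = -7

Expand innermost to outermost. Recall ⊕ takes the minimum of its arguments and ⊗ takes their sum. Working out the expression ((-1 ⊗ 7) ⊕ (-3 ⊗ -4)) gives -7.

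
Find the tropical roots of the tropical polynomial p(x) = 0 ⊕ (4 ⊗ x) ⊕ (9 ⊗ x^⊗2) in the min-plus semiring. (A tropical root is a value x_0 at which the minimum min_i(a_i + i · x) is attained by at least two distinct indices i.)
Roots: {-5, -4}

Each tropical root is a break point of the lower envelope of the lines y = a_i + i · x (there are 3 lines, with slopes 0, 1, ..., 2). Only the lines that attain the minimum somewhere contribute to roots; other lines are dominated. Here the surviving (envelope) indices are i = 2, i = 1, i = 0.
Intersections between consecutive envelope lines give the roots: for adjacent envelope indices i < j the intersection is x = (a_i − a_j) / (j − i). Reading off the sorted break points: {-5, -4}.
Verification: at each break x_0, at least two indices attain the minimum of min_i(a_i + i · x_0).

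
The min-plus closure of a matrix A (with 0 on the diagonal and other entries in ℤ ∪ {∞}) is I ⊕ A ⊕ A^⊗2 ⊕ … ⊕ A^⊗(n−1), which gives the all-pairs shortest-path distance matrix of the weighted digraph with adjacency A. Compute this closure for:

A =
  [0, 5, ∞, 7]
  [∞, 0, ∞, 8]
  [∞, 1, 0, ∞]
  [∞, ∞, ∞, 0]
Closure =
  [0, 5, ∞, 7]
  [∞, 0, ∞, 8]
  [∞, 1, 0, 9]
  [∞, ∞, ∞, 0]

This is the Floyd-Warshall all-pairs shortest-path computation. For each intermediate vertex k = 0, 1, …, 3, update dist[i][j] ← min(dist[i][j], dist[i][k] + dist[k][j]). The final matrix gives, for each (i, j), the minimum total weight of any directed path from i to j (possibly empty when i = j).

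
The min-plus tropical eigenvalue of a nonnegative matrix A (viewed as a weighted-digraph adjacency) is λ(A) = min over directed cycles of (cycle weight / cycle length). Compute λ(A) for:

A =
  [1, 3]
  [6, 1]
λ(A) = 1

Enumerate directed cycles and compute their means (weight / length). Sample:
  cycle 0 → 0: weight = 1, length = 1, mean = 1/1 ≈ 1.000
  cycle 1 → 1: weight = 1, length = 1, mean = 1/1 ≈ 1.000
  cycle 0 → 1 → 0: weight = 9, length = 2, mean = 9/2 ≈ 4.500
  cycle 1 → 0 → 1: weight = 9, length = 2, mean = 9/2 ≈ 4.500
Minimum mean = 1.000, attained e.g. along the cycle 0 → 0 with weight 1 and length 1. So λ(A) = 1/1 = 1.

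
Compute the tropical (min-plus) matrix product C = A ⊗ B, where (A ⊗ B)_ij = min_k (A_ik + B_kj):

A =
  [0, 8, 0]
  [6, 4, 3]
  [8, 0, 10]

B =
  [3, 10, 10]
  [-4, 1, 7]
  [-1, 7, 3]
A ⊗ B =
  [-1, 7, 3]
  [0, 5, 6]
  [-4, 1, 7]

Apply the min-plus product entry-by-entry:
  C[0][0] = min over k of (A[0][0] + B[0][0] = 0 + 3 = 3, A[0][1] + B[1][0] = 8 + -4 = 4, A[0][2] + B[2][0] = 0 + -1 = -1) = -1 (attained at k = 2)
  C[0][1] = min over k of (A[0][0] + B[0][1] = 0 + 10 = 10, A[0][1] + B[1][1] = 8 + 1 = 9, A[0][2] + B[2][1] = 0 + 7 = 7) = 7 (attained at k = 2)
  C[0][2] = min over k of (A[0][0] + B[0][2] = 0 + 10 = 10, A[0][1] + B[1][2] = 8 + 7 = 15, A[0][2] + B[2][2] = 0 + 3 = 3) = 3 (attained at k = 2)
  C[1][0] = min over k of (A[1][0] + B[0][0] = 6 + 3 = 9, A[1][1] + B[1][0] = 4 + -4 = 0, A[1][2] + B[2][0] = 3 + -1 = 2) = 0 (attained at k = 1)
  C[1][1] = min over k of (A[1][0] + B[0][1] = 6 + 10 = 16, A[1][1] + B[1][1] = 4 + 1 = 5, A[1][2] + B[2][1] = 3 + 7 = 10) = 5 (attained at k = 1)
  C[1][2] = min over k of (A[1][0] + B[0][2] = 6 + 10 = 16, A[1][1] + B[1][2] = 4 + 7 = 11, A[1][2] + B[2][2] = 3 + 3 = 6) = 6 (attained at k = 2)
  C[2][0] = min over k of (A[2][0] + B[0][0] = 8 + 3 = 11, A[2][1] + B[1][0] = 0 + -4 = -4, A[2][2] + B[2][0] = 10 + -1 = 9) = -4 (attained at k = 1)
  C[2][1] = min over k of (A[2][0] + B[0][1] = 8 + 10 = 18, A[2][1] + B[1][1] = 0 + 1 = 1, A[2][2] + B[2][1] = 10 + 7 = 17) = 1 (attained at k = 1)
  C[2][2] = min over k of (A[2][0] + B[0][2] = 8 + 10 = 18, A[2][1] + B[1][2] = 0 + 7 = 7, A[2][2] + B[2][2] = 10 + 3 = 13) = 7 (attained at k = 1)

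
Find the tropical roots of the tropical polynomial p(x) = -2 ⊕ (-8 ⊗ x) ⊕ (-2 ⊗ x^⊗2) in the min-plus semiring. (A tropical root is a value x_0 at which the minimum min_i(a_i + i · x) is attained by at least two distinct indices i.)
Roots: {-6, 6}

Each tropical root is a break point of the lower envelope of the lines y = a_i + i · x (there are 3 lines, with slopes 0, 1, ..., 2). Only the lines that attain the minimum somewhere contribute to roots; other lines are dominated. Here the surviving (envelope) indices are i = 2, i = 1, i = 0.
Intersections between consecutive envelope lines give the roots: for adjacent envelope indices i < j the intersection is x = (a_i − a_j) / (j − i). Reading off the sorted break points: {-6, 6}.
Verification: at each break x_0, at least two indices attain the minimum of min_i(a_i + i · x_0).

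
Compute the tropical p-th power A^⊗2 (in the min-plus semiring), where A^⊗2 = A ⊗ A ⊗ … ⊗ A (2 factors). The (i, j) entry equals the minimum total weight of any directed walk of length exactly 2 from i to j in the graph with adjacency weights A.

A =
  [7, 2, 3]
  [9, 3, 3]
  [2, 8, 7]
A^⊗2 =
  [5, 5, 5]
  [5, 6, 6]
  [9, 4, 5]

Each entry (A^⊗2)_ij equals the minimum over all length-2 walks i = v_0 → v_1 → … → v_2 = j of Σ_t A[v_t][v_{t+1}]. For example, for (i, j) = (0, 2) we minimise over 3 possible intermediate vertex sequences; the minimum is 5, attained along the walk 0 → 1 → 2.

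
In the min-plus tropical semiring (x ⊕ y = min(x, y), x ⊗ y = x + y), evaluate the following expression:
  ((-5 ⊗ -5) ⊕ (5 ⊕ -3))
((-5 ⊗ -5) ⊕ (5 ⊕ -3)) = -10

Expand innermost to outermost. Recall ⊕ takes the minimum of its arguments and ⊗ takes their sum. Working out the expression ((-5 ⊗ -5) ⊕ (5 ⊕ -3)) gives -10.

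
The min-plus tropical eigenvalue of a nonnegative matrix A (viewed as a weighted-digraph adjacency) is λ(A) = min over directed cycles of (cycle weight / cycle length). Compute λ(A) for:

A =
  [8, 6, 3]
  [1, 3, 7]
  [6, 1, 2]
λ(A) = 5/3

Enumerate directed cycles and compute their means (weight / length). Sample:
  cycle 0 → 0: weight = 8, length = 1, mean = 8/1 ≈ 8.000
  cycle 1 → 1: weight = 3, length = 1, mean = 3/1 ≈ 3.000
  cycle 2 → 2: weight = 2, length = 1, mean = 2/1 ≈ 2.000
  cycle 0 → 1 → 0: weight = 7, length = 2, mean = 7/2 ≈ 3.500
  cycle 0 → 2 → 0: weight = 9, length = 2, mean = 9/2 ≈ 4.500
  cycle 1 → 0 → 1: weight = 7, length = 2, mean = 7/2 ≈ 3.500
Minimum mean = 1.667, attained e.g. along the cycle 0 → 2 → 1 → 0 with weight 5 and length 3. So λ(A) = 5/3 = 5/3.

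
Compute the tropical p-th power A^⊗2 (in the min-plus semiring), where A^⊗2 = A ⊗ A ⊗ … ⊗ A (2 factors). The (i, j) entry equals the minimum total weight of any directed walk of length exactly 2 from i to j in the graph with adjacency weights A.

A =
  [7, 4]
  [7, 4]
A^⊗2 =
  [11, 8]
  [11, 8]

Each entry (A^⊗2)_ij equals the minimum over all length-2 walks i = v_0 → v_1 → … → v_2 = j of Σ_t A[v_t][v_{t+1}]. For example, for (i, j) = (0, 1) we minimise over 2 possible intermediate vertex sequences; the minimum is 8, attained along the walk 0 → 1 → 1.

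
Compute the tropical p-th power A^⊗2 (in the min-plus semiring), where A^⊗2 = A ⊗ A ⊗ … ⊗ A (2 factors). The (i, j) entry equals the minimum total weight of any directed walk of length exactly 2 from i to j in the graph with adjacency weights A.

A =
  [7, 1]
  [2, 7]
A^⊗2 =
  [3, 8]
  [9, 3]

Each entry (A^⊗2)_ij equals the minimum over all length-2 walks i = v_0 → v_1 → … → v_2 = j of Σ_t A[v_t][v_{t+1}]. For example, for (i, j) = (0, 1) we minimise over 2 possible intermediate vertex sequences; the minimum is 8, attained along the walk 0 → 0 → 1.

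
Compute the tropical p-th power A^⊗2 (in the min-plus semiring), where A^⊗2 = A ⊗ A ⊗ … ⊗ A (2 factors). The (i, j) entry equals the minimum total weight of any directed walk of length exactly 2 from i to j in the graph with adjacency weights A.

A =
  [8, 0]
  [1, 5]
A^⊗2 =
  [1, 5]
  [6, 1]

Each entry (A^⊗2)_ij equals the minimum over all length-2 walks i = v_0 → v_1 → … → v_2 = j of Σ_t A[v_t][v_{t+1}]. For example, for (i, j) = (0, 1) we minimise over 2 possible intermediate vertex sequences; the minimum is 5, attained along the walk 0 → 1 → 1.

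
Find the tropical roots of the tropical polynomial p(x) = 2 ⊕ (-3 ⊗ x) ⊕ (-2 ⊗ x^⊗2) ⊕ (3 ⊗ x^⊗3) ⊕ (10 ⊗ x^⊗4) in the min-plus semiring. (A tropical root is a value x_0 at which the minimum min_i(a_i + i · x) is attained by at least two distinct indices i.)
Roots: {-7, -5, -1, 5}

Each tropical root is a break point of the lower envelope of the lines y = a_i + i · x (there are 5 lines, with slopes 0, 1, ..., 4). Only the lines that attain the minimum somewhere contribute to roots; other lines are dominated. Here the surviving (envelope) indices are i = 4, i = 3, i = 2, i = 1, i = 0.
Intersections between consecutive envelope lines give the roots: for adjacent envelope indices i < j the intersection is x = (a_i − a_j) / (j − i). Reading off the sorted break points: {-7, -5, -1, 5}.
Verification: at each break x_0, at least two indices attain the minimum of min_i(a_i + i · x_0).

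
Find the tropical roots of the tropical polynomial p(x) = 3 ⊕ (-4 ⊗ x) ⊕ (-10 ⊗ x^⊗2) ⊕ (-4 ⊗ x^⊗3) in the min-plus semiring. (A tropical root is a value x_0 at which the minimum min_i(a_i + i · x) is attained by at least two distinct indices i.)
Roots: {-6, 6, 7}

Each tropical root is a break point of the lower envelope of the lines y = a_i + i · x (there are 4 lines, with slopes 0, 1, ..., 3). Only the lines that attain the minimum somewhere contribute to roots; other lines are dominated. Here the surviving (envelope) indices are i = 3, i = 2, i = 1, i = 0.
Intersections between consecutive envelope lines give the roots: for adjacent envelope indices i < j the intersection is x = (a_i − a_j) / (j − i). Reading off the sorted break points: {-6, 6, 7}.
Verification: at each break x_0, at least two indices attain the minimum of min_i(a_i + i · x_0).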